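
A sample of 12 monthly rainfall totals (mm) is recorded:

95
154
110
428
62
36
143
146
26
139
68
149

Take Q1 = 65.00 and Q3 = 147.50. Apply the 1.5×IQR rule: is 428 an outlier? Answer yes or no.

IQR = Q3 − Q1 = 147.50 − 65.00 = 82.50.
Lower fence = Q1 − 1.5·IQR = 65.00 − 123.75 = -58.75.
Upper fence = Q3 + 1.5·IQR = 147.50 + 123.75 = 271.25.
428 lies above the upper fence.

yes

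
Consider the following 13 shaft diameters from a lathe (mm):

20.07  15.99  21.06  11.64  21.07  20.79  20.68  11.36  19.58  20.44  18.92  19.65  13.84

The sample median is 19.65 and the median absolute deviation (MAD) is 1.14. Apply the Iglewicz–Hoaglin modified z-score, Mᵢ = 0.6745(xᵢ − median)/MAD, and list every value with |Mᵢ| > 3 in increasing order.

11.36, 11.64, 13.84

|Mᵢ| > 3 ⇔ |xᵢ − 19.65| > 3·1.14/0.6745 = 5.07.
So outliers lie outside [14.58, 24.72].
11.36: M = -4.90 → outlier.
11.64: M = -4.74 → outlier.
13.84: M = -3.44 → outlier.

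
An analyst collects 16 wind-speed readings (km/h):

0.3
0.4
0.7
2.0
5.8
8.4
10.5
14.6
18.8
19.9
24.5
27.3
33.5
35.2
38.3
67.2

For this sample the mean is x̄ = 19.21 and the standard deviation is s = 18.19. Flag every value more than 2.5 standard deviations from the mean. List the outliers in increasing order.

Cutoffs at x̄ ± 2.5s: 19.21 ± 2.5·18.19 = [-26.265, 64.685].
67.2: z = 2.64, |z| > 2.5 → outlier.
Every other value lies within [-26.265, 64.685].

67.2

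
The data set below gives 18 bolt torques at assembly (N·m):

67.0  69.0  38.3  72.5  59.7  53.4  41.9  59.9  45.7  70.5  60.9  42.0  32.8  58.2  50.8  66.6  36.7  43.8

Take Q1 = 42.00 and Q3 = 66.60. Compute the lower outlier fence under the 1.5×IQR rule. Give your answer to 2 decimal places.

IQR = Q3 − Q1 = 66.60 − 42.00 = 24.60.
Lower fence = Q1 − 1.5·IQR = 42.00 − 36.90 = 5.10.
Upper fence = Q3 + 1.5·IQR = 66.60 + 36.90 = 103.50.

5.10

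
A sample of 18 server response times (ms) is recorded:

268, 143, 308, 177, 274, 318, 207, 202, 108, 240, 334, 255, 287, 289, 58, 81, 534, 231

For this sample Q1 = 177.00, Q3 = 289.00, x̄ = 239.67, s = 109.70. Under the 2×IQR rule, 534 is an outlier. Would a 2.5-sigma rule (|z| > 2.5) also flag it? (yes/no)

yes

z = (534 − 239.67) / 109.70 = 2.68.
|z| = 2.68 > 2.5.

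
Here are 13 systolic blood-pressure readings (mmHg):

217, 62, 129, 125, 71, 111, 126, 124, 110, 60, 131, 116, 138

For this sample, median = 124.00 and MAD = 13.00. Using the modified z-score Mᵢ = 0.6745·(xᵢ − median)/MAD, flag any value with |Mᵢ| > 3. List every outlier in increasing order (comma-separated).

|Mᵢ| > 3 ⇔ |xᵢ − 124.00| > 3·13.00/0.6745 = 57.82.
So outliers lie outside [66.18, 181.82].
60: M = -3.32 → outlier.
62: M = -3.22 → outlier.
217: M = 4.83 → outlier.

60, 62, 217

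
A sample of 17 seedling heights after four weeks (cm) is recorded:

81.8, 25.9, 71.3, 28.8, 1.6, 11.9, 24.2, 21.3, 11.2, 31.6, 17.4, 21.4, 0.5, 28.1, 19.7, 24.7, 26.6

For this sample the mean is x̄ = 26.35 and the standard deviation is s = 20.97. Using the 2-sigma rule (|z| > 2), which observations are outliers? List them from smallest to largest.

71.3, 81.8

Cutoffs at x̄ ± 2s: 26.35 ± 2·20.97 = [-15.59, 68.29].
71.3: z = 2.14, |z| > 2 → outlier.
81.8: z = 2.64, |z| > 2 → outlier.
Every other value lies within [-15.59, 68.29].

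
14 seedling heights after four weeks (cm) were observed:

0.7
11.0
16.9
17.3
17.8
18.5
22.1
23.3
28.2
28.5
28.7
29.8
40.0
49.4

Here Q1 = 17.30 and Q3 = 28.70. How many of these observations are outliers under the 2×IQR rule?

IQR = 11.40; fences at 17.30 − 22.80 = -5.50 and 28.70 + 22.80 = 51.50.
Every value lies within the cutoffs.

0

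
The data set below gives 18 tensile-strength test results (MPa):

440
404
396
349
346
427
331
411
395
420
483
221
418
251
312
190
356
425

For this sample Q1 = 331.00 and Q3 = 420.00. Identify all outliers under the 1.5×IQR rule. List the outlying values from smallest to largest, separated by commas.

IQR = Q3 − Q1 = 420.00 − 331.00 = 89.00.
Lower fence = Q1 − 1.5·IQR = 331.00 − 133.50 = 197.50.
Upper fence = Q3 + 1.5·IQR = 420.00 + 133.50 = 553.50.
190 < 197.50 → outlier.
All remaining values lie within [197.50, 553.50].

190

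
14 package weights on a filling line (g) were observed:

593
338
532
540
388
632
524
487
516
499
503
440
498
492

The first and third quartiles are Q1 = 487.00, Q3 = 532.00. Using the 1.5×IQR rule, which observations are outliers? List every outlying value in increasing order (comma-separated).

338, 388, 632

IQR = Q3 − Q1 = 532.00 − 487.00 = 45.00.
Lower fence = Q1 − 1.5·IQR = 487.00 − 67.50 = 419.50.
Upper fence = Q3 + 1.5·IQR = 532.00 + 67.50 = 599.50.
338 < 419.50 → outlier.
388 < 419.50 → outlier.
632 > 599.50 → outlier.
All remaining values lie within [419.50, 599.50].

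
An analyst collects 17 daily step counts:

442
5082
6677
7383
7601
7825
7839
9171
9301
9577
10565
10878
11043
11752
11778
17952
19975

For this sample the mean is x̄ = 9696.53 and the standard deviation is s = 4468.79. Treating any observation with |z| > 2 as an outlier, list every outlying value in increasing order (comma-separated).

442, 19975

Cutoffs at x̄ ± 2s: 9696.53 ± 2·4468.79 = [758.95, 18634.11].
442: z = -2.07, |z| > 2 → outlier.
19975: z = 2.30, |z| > 2 → outlier.
Every other value lies within [758.95, 18634.11].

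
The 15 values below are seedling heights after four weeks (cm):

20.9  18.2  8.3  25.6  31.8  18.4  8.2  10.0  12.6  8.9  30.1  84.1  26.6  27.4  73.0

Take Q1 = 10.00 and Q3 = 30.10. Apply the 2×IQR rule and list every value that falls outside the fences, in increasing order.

73.0, 84.1

IQR = Q3 − Q1 = 30.10 − 10.00 = 20.10.
Lower fence = Q1 − 2·IQR = 10.00 − 40.20 = -30.20.
Upper fence = Q3 + 2·IQR = 30.10 + 40.20 = 70.30.
73.0 > 70.30 → outlier.
84.1 > 70.30 → outlier.
All remaining values lie within [-30.20, 70.30].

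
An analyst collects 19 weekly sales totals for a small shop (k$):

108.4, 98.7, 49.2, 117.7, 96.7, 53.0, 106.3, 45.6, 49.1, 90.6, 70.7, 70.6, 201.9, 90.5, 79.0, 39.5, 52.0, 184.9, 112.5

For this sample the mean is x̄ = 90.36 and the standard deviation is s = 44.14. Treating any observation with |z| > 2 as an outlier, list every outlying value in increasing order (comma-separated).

Cutoffs at x̄ ± 2s: 90.36 ± 2·44.14 = [2.08, 178.64].
184.9: z = 2.14, |z| > 2 → outlier.
201.9: z = 2.53, |z| > 2 → outlier.
Every other value lies within [2.08, 178.64].

184.9, 201.9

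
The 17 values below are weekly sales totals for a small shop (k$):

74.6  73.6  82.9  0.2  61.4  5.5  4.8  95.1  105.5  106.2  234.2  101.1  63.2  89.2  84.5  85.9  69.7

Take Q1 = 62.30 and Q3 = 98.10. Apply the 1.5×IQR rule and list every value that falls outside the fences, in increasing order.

0.2, 4.8, 5.5, 234.2

IQR = Q3 − Q1 = 98.10 − 62.30 = 35.80.
Lower fence = Q1 − 1.5·IQR = 62.30 − 53.70 = 8.60.
Upper fence = Q3 + 1.5·IQR = 98.10 + 53.70 = 151.80.
0.2 < 8.60 → outlier.
4.8 < 8.60 → outlier.
5.5 < 8.60 → outlier.
234.2 > 151.80 → outlier.
All remaining values lie within [8.60, 151.80].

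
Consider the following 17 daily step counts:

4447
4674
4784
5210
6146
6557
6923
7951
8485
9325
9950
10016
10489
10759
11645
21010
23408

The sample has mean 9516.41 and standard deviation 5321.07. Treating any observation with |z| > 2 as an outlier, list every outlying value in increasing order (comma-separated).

21010, 23408

Cutoffs at x̄ ± 2s: 9516.41 ± 2·5321.07 = [-1125.73, 20158.55].
21010: z = 2.16, |z| > 2 → outlier.
23408: z = 2.61, |z| > 2 → outlier.
Every other value lies within [-1125.73, 20158.55].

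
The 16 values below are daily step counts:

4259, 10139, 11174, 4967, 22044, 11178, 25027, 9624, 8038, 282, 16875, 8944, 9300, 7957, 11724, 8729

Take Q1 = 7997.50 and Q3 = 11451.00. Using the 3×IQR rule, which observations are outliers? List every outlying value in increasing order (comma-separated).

IQR = Q3 − Q1 = 11451.00 − 7997.50 = 3453.50.
Lower fence = Q1 − 3·IQR = 7997.50 − 10360.50 = -2363.00.
Upper fence = Q3 + 3·IQR = 11451.00 + 10360.50 = 21811.50.
22044 > 21811.50 → outlier.
25027 > 21811.50 → outlier.
All remaining values lie within [-2363.00, 21811.50].

22044, 25027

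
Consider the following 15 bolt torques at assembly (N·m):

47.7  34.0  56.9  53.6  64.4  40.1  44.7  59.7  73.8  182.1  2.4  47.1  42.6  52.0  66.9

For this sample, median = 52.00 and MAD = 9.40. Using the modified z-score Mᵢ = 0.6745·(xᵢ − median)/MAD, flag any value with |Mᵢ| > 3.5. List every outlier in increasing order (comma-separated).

|Mᵢ| > 3.5 ⇔ |xᵢ − 52.00| > 3.5·9.40/0.6745 = 48.78.
So outliers lie outside [3.22, 100.78].
2.4: M = -3.56 → outlier.
182.1: M = 9.34 → outlier.

2.4, 182.1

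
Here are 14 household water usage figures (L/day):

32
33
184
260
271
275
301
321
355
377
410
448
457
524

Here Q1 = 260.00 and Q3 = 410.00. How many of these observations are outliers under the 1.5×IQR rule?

2

IQR = 150.00; fences at 260.00 − 225.00 = 35.00 and 410.00 + 225.00 = 635.00.
Outside the cutoffs: 32, 33.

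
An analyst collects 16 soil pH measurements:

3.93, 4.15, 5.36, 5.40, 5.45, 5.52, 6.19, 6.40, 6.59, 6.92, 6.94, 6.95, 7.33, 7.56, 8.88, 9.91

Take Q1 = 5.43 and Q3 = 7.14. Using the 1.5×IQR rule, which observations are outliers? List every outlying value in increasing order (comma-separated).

IQR = Q3 − Q1 = 7.14 − 5.43 = 1.71.
Lower fence = Q1 − 1.5·IQR = 5.43 − 2.565 = 2.865.
Upper fence = Q3 + 1.5·IQR = 7.14 + 2.565 = 9.705.
9.91 > 9.705 → outlier.
All remaining values lie within [2.865, 9.705].

9.91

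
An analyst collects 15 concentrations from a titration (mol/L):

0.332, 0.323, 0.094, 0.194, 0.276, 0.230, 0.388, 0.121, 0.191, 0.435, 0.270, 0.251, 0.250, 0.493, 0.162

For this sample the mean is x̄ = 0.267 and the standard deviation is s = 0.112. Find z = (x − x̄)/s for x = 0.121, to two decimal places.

z = (0.121 − 0.267) / 0.112 = -1.30.

-1.30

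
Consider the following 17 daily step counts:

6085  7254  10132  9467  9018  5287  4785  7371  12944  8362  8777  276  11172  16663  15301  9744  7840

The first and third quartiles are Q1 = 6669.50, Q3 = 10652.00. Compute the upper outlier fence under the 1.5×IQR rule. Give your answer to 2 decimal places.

IQR = Q3 − Q1 = 10652.00 − 6669.50 = 3982.50.
Lower fence = Q1 − 1.5·IQR = 6669.50 − 5973.75 = 695.75.
Upper fence = Q3 + 1.5·IQR = 10652.00 + 5973.75 = 16625.75.

16625.75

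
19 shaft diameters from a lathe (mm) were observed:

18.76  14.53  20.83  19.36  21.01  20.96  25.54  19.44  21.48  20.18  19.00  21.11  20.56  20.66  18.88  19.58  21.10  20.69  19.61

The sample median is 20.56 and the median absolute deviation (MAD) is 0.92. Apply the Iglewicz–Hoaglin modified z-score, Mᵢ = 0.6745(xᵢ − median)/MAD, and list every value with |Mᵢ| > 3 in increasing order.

|Mᵢ| > 3 ⇔ |xᵢ − 20.56| > 3·0.92/0.6745 = 4.09.
So outliers lie outside [16.47, 24.65].
14.53: M = -4.42 → outlier.
25.54: M = 3.65 → outlier.

14.53, 25.54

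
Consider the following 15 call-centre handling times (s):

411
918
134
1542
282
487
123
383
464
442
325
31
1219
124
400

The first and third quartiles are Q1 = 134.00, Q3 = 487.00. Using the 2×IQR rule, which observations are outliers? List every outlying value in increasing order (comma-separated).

IQR = Q3 − Q1 = 487.00 − 134.00 = 353.00.
Lower fence = Q1 − 2·IQR = 134.00 − 706.00 = -572.00.
Upper fence = Q3 + 2·IQR = 487.00 + 706.00 = 1193.00.
1219 > 1193.00 → outlier.
1542 > 1193.00 → outlier.
All remaining values lie within [-572.00, 1193.00].

1219, 1542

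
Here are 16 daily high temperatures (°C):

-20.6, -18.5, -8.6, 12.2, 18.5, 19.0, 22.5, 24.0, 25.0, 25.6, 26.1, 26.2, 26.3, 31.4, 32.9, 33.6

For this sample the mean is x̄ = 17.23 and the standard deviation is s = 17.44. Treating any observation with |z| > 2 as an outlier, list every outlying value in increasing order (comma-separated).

Cutoffs at x̄ ± 2s: 17.23 ± 2·17.44 = [-17.65, 52.11].
-20.6: z = -2.17, |z| > 2 → outlier.
-18.5: z = -2.05, |z| > 2 → outlier.
Every other value lies within [-17.65, 52.11].

-20.6, -18.5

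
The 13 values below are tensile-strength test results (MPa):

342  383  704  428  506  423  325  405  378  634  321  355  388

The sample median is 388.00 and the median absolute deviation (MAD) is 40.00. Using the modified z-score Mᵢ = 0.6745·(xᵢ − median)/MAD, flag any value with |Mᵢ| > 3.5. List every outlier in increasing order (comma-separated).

634, 704

|Mᵢ| > 3.5 ⇔ |xᵢ − 388.00| > 3.5·40.00/0.6745 = 207.56.
So outliers lie outside [180.44, 595.56].
634: M = 4.15 → outlier.
704: M = 5.33 → outlier.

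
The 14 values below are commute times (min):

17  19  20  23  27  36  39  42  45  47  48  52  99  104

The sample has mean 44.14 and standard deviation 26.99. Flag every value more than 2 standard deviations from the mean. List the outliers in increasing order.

Cutoffs at x̄ ± 2s: 44.14 ± 2·26.99 = [-9.84, 98.12].
99: z = 2.03, |z| > 2 → outlier.
104: z = 2.22, |z| > 2 → outlier.
Every other value lies within [-9.84, 98.12].

99, 104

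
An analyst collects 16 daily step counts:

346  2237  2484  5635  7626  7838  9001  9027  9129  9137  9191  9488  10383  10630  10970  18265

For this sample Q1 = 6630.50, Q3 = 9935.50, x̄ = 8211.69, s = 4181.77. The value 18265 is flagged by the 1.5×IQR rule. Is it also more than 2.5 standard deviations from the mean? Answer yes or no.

no

z = (18265 − 8211.69) / 4181.77 = 2.40.
|z| = 2.40 ≤ 2.5.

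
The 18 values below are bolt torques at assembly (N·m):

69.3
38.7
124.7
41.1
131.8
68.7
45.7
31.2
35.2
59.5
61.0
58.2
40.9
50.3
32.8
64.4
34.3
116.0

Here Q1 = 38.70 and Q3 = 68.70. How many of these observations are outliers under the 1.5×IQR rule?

IQR = 30.00; fences at 38.70 − 45.00 = -6.30 and 68.70 + 45.00 = 113.70.
Outside the cutoffs: 116.0, 124.7, 131.8.

3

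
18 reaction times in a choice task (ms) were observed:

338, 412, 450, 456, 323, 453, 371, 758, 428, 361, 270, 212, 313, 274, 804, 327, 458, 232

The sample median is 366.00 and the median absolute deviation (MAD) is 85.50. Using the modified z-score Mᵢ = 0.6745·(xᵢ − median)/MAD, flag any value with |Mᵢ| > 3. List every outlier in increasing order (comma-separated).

758, 804

|Mᵢ| > 3 ⇔ |xᵢ − 366.00| > 3·85.50/0.6745 = 380.28.
So outliers lie outside [-14.28, 746.28].
758: M = 3.09 → outlier.
804: M = 3.46 → outlier.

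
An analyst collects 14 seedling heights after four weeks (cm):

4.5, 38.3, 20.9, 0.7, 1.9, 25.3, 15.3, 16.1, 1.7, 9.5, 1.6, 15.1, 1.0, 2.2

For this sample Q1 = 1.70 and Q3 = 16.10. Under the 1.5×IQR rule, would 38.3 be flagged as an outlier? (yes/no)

yes

IQR = Q3 − Q1 = 16.10 − 1.70 = 14.40.
Lower fence = Q1 − 1.5·IQR = 1.70 − 21.60 = -19.90.
Upper fence = Q3 + 1.5·IQR = 16.10 + 21.60 = 37.70.
38.3 lies above the upper fence.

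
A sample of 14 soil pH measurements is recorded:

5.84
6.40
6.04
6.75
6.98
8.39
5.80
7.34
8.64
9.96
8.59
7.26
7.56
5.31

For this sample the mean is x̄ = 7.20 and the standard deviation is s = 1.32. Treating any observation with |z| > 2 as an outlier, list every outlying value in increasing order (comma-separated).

9.96

Cutoffs at x̄ ± 2s: 7.20 ± 2·1.32 = [4.56, 9.84].
9.96: z = 2.09, |z| > 2 → outlier.
Every other value lies within [4.56, 9.84].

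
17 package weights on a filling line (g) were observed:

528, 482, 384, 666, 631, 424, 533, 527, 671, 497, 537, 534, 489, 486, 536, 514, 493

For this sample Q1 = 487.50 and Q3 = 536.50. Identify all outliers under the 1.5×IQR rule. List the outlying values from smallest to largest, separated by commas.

IQR = Q3 − Q1 = 536.50 − 487.50 = 49.00.
Lower fence = Q1 − 1.5·IQR = 487.50 − 73.50 = 414.00.
Upper fence = Q3 + 1.5·IQR = 536.50 + 73.50 = 610.00.
384 < 414.00 → outlier.
631 > 610.00 → outlier.
666 > 610.00 → outlier.
671 > 610.00 → outlier.
All remaining values lie within [414.00, 610.00].

384, 631, 666, 671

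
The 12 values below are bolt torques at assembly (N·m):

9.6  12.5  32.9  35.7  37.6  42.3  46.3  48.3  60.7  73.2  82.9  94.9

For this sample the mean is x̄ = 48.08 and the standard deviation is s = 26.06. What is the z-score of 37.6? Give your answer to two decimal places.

-0.40

z = (37.6 − 48.08) / 26.06 = -0.40.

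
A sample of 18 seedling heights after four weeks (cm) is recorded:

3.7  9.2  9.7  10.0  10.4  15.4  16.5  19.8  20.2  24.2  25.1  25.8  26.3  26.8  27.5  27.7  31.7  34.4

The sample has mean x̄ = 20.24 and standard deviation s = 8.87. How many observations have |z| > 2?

0

Cutoffs: x̄ ± 2s = [2.50, 37.98].
Every value lies within the cutoffs.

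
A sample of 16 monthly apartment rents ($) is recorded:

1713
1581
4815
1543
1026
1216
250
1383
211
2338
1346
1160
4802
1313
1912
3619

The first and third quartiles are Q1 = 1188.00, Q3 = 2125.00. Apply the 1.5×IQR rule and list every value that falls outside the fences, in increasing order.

IQR = Q3 − Q1 = 2125.00 − 1188.00 = 937.00.
Lower fence = Q1 − 1.5·IQR = 1188.00 − 1405.50 = -217.50.
Upper fence = Q3 + 1.5·IQR = 2125.00 + 1405.50 = 3530.50.
3619 > 3530.50 → outlier.
4802 > 3530.50 → outlier.
4815 > 3530.50 → outlier.
All remaining values lie within [-217.50, 3530.50].

3619, 4802, 4815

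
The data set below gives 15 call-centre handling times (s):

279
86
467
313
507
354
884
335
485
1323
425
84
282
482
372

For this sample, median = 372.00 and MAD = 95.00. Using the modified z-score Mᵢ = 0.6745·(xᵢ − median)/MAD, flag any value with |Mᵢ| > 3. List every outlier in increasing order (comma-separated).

|Mᵢ| > 3 ⇔ |xᵢ − 372.00| > 3·95.00/0.6745 = 422.54.
So outliers lie outside [-50.54, 794.54].
884: M = 3.64 → outlier.
1323: M = 6.75 → outlier.

884, 1323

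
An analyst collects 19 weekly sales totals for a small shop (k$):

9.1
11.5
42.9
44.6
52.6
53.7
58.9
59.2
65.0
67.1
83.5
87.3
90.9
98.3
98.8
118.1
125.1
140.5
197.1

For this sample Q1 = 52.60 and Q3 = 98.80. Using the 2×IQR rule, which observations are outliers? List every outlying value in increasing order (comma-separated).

IQR = Q3 − Q1 = 98.80 − 52.60 = 46.20.
Lower fence = Q1 − 2·IQR = 52.60 − 92.40 = -39.80.
Upper fence = Q3 + 2·IQR = 98.80 + 92.40 = 191.20.
197.1 > 191.20 → outlier.
All remaining values lie within [-39.80, 191.20].

197.1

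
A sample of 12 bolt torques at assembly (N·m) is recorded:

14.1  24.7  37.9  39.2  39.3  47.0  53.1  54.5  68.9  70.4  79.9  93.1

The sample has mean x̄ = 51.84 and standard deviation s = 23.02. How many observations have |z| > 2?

0

Cutoffs: x̄ ± 2s = [5.80, 97.88].
Every value lies within the cutoffs.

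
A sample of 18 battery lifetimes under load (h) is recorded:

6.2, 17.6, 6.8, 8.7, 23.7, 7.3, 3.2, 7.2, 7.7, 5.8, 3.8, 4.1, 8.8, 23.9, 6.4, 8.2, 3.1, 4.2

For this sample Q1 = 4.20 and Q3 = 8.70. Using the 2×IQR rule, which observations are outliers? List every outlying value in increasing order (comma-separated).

23.7, 23.9

IQR = Q3 − Q1 = 8.70 − 4.20 = 4.50.
Lower fence = Q1 − 2·IQR = 4.20 − 9.00 = -4.80.
Upper fence = Q3 + 2·IQR = 8.70 + 9.00 = 17.70.
23.7 > 17.70 → outlier.
23.9 > 17.70 → outlier.
All remaining values lie within [-4.80, 17.70].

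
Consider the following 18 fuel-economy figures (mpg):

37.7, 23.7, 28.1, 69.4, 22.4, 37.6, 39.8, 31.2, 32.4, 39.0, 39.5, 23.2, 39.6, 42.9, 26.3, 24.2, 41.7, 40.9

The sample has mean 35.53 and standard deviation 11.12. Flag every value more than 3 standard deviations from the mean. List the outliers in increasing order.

Cutoffs at x̄ ± 3s: 35.53 ± 3·11.12 = [2.17, 68.89].
69.4: z = 3.05, |z| > 3 → outlier.
Every other value lies within [2.17, 68.89].

69.4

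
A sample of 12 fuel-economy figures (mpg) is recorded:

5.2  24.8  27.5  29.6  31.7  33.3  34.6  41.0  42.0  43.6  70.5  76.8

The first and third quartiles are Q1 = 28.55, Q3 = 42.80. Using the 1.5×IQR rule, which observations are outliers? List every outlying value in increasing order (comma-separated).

IQR = Q3 − Q1 = 42.80 − 28.55 = 14.25.
Lower fence = Q1 − 1.5·IQR = 28.55 − 21.375 = 7.175.
Upper fence = Q3 + 1.5·IQR = 42.80 + 21.375 = 64.175.
5.2 < 7.175 → outlier.
70.5 > 64.175 → outlier.
76.8 > 64.175 → outlier.
All remaining values lie within [7.175, 64.175].

5.2, 70.5, 76.8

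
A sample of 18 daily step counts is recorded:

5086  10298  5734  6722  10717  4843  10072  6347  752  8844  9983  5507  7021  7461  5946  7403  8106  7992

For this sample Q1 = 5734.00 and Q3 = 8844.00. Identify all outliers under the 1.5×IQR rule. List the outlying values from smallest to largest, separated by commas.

752

IQR = Q3 − Q1 = 8844.00 − 5734.00 = 3110.00.
Lower fence = Q1 − 1.5·IQR = 5734.00 − 4665.00 = 1069.00.
Upper fence = Q3 + 1.5·IQR = 8844.00 + 4665.00 = 13509.00.
752 < 1069.00 → outlier.
All remaining values lie within [1069.00, 13509.00].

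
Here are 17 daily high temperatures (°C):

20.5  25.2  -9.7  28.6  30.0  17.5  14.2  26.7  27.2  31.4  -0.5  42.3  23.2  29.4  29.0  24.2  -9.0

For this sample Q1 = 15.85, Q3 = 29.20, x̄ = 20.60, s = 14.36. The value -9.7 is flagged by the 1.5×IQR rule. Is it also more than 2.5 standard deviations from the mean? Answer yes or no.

no

z = (-9.7 − 20.60) / 14.36 = -2.11.
|z| = 2.11 ≤ 2.5.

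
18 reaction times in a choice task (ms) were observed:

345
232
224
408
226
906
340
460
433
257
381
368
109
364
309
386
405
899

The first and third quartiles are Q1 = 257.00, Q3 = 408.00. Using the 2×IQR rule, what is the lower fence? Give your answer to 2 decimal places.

-45.00

IQR = Q3 − Q1 = 408.00 − 257.00 = 151.00.
Lower fence = Q1 − 2·IQR = 257.00 − 302.00 = -45.00.
Upper fence = Q3 + 2·IQR = 408.00 + 302.00 = 710.00.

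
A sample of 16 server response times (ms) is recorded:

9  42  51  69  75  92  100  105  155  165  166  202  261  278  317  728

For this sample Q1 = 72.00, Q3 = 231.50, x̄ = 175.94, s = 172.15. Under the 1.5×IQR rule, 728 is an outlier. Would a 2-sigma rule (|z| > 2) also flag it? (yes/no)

yes

z = (728 − 175.94) / 172.15 = 3.21.
|z| = 3.21 > 2.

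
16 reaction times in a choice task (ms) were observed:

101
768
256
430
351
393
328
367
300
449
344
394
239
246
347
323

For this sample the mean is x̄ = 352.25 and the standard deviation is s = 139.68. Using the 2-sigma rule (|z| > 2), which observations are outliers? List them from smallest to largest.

768

Cutoffs at x̄ ± 2s: 352.25 ± 2·139.68 = [72.89, 631.61].
768: z = 2.98, |z| > 2 → outlier.
Every other value lies within [72.89, 631.61].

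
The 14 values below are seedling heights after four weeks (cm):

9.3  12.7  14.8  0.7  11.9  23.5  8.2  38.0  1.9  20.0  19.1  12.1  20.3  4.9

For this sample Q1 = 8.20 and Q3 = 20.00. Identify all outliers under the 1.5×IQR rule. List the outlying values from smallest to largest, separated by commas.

38.0

IQR = Q3 − Q1 = 20.00 − 8.20 = 11.80.
Lower fence = Q1 − 1.5·IQR = 8.20 − 17.70 = -9.50.
Upper fence = Q3 + 1.5·IQR = 20.00 + 17.70 = 37.70.
38.0 > 37.70 → outlier.
All remaining values lie within [-9.50, 37.70].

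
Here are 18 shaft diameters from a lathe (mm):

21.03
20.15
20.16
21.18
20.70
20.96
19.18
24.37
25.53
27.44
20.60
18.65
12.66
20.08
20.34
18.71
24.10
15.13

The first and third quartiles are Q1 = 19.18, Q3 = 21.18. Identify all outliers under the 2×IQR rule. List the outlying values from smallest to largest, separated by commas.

12.66, 15.13, 25.53, 27.44

IQR = Q3 − Q1 = 21.18 − 19.18 = 2.00.
Lower fence = Q1 − 2·IQR = 19.18 − 4.00 = 15.18.
Upper fence = Q3 + 2·IQR = 21.18 + 4.00 = 25.18.
12.66 < 15.18 → outlier.
15.13 < 15.18 → outlier.
25.53 > 25.18 → outlier.
27.44 > 25.18 → outlier.
All remaining values lie within [15.18, 25.18].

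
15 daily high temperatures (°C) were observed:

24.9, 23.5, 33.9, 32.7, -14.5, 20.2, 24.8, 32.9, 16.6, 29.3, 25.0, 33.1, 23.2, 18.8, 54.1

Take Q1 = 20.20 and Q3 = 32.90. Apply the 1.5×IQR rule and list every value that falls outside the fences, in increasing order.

IQR = Q3 − Q1 = 32.90 − 20.20 = 12.70.
Lower fence = Q1 − 1.5·IQR = 20.20 − 19.05 = 1.15.
Upper fence = Q3 + 1.5·IQR = 32.90 + 19.05 = 51.95.
-14.5 < 1.15 → outlier.
54.1 > 51.95 → outlier.
All remaining values lie within [1.15, 51.95].

-14.5, 54.1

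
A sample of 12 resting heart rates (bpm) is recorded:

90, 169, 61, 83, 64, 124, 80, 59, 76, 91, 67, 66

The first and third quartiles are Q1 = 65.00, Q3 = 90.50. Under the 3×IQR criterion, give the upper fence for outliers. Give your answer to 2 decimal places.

167.00

IQR = Q3 − Q1 = 90.50 − 65.00 = 25.50.
Lower fence = Q1 − 3·IQR = 65.00 − 76.50 = -11.50.
Upper fence = Q3 + 3·IQR = 90.50 + 76.50 = 167.00.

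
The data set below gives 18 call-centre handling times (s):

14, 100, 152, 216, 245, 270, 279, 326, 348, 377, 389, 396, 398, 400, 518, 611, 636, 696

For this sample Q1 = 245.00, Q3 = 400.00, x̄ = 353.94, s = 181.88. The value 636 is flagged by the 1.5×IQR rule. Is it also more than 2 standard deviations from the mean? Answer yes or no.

z = (636 − 353.94) / 181.88 = 1.55.
|z| = 1.55 ≤ 2.

no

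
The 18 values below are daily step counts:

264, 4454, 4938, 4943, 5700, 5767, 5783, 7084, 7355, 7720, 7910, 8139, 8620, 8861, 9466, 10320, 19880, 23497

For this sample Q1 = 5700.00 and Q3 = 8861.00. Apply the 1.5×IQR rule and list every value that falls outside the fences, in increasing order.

264, 19880, 23497

IQR = Q3 − Q1 = 8861.00 − 5700.00 = 3161.00.
Lower fence = Q1 − 1.5·IQR = 5700.00 − 4741.50 = 958.50.
Upper fence = Q3 + 1.5·IQR = 8861.00 + 4741.50 = 13602.50.
264 < 958.50 → outlier.
19880 > 13602.50 → outlier.
23497 > 13602.50 → outlier.
All remaining values lie within [958.50, 13602.50].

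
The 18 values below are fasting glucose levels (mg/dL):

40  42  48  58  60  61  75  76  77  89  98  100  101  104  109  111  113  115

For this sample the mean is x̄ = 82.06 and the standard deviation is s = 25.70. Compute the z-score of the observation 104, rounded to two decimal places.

0.85

z = (104 − 82.06) / 25.70 = 0.85.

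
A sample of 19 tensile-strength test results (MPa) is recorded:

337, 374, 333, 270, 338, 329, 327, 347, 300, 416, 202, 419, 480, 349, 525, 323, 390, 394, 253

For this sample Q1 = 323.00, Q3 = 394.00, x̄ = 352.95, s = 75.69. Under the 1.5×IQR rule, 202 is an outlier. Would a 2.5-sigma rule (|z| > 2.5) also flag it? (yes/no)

z = (202 − 352.95) / 75.69 = -1.99.
|z| = 1.99 ≤ 2.5.

no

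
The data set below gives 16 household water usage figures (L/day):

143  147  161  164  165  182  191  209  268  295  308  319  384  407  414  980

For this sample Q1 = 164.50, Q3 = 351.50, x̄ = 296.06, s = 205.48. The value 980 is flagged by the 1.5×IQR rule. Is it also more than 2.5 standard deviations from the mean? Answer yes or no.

z = (980 − 296.06) / 205.48 = 3.33.
|z| = 3.33 > 2.5.

yes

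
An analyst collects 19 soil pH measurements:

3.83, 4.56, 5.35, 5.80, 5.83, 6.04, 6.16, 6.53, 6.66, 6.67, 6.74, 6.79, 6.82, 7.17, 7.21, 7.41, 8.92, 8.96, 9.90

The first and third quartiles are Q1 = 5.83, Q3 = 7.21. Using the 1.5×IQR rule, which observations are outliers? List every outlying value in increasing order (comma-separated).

9.90

IQR = Q3 − Q1 = 7.21 − 5.83 = 1.38.
Lower fence = Q1 − 1.5·IQR = 5.83 − 2.07 = 3.76.
Upper fence = Q3 + 1.5·IQR = 7.21 + 2.07 = 9.28.
9.90 > 9.28 → outlier.
All remaining values lie within [3.76, 9.28].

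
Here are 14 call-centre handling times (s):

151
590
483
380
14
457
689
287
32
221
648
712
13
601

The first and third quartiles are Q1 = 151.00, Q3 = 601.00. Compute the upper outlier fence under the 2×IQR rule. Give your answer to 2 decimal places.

IQR = Q3 − Q1 = 601.00 − 151.00 = 450.00.
Lower fence = Q1 − 2·IQR = 151.00 − 900.00 = -749.00.
Upper fence = Q3 + 2·IQR = 601.00 + 900.00 = 1501.00.

1501.00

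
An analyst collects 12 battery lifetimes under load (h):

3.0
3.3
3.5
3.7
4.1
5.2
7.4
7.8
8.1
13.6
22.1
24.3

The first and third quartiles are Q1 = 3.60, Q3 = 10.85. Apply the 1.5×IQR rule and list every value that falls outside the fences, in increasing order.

22.1, 24.3

IQR = Q3 − Q1 = 10.85 − 3.60 = 7.25.
Lower fence = Q1 − 1.5·IQR = 3.60 − 10.875 = -7.275.
Upper fence = Q3 + 1.5·IQR = 10.85 + 10.875 = 21.725.
22.1 > 21.725 → outlier.
24.3 > 21.725 → outlier.
All remaining values lie within [-7.275, 21.725].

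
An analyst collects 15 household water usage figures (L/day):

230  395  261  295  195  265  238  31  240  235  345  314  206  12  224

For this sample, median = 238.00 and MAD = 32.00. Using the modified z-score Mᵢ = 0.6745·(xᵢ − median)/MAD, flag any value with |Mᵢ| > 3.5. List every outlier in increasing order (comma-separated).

|Mᵢ| > 3.5 ⇔ |xᵢ − 238.00| > 3.5·32.00/0.6745 = 166.05.
So outliers lie outside [71.95, 404.05].
12: M = -4.76 → outlier.
31: M = -4.36 → outlier.

12, 31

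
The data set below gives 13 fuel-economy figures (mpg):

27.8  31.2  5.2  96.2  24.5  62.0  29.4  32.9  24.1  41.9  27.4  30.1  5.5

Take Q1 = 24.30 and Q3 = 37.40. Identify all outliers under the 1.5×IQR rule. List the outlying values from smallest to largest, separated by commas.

62.0, 96.2

IQR = Q3 − Q1 = 37.40 − 24.30 = 13.10.
Lower fence = Q1 − 1.5·IQR = 24.30 − 19.65 = 4.65.
Upper fence = Q3 + 1.5·IQR = 37.40 + 19.65 = 57.05.
62.0 > 57.05 → outlier.
96.2 > 57.05 → outlier.
All remaining values lie within [4.65, 57.05].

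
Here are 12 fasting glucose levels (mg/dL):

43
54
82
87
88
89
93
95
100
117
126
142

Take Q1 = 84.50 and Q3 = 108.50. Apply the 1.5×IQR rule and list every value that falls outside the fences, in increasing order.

IQR = Q3 − Q1 = 108.50 − 84.50 = 24.00.
Lower fence = Q1 − 1.5·IQR = 84.50 − 36.00 = 48.50.
Upper fence = Q3 + 1.5·IQR = 108.50 + 36.00 = 144.50.
43 < 48.50 → outlier.
All remaining values lie within [48.50, 144.50].

43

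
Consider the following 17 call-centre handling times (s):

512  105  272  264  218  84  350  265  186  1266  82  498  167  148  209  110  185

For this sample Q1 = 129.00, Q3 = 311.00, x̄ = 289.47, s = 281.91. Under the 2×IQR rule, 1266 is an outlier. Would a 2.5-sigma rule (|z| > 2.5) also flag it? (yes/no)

z = (1266 − 289.47) / 281.91 = 3.46.
|z| = 3.46 > 2.5.

yes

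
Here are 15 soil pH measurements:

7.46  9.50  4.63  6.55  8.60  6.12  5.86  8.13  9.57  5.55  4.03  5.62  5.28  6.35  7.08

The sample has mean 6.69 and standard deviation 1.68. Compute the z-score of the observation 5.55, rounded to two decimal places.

-0.68

z = (5.55 − 6.69) / 1.68 = -0.68.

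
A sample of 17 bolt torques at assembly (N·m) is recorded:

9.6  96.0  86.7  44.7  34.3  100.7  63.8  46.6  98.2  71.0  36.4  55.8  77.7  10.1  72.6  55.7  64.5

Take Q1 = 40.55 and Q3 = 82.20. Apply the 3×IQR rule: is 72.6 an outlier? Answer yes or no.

IQR = Q3 − Q1 = 82.20 − 40.55 = 41.65.
Lower fence = Q1 − 3·IQR = 40.55 − 124.95 = -84.40.
Upper fence = Q3 + 3·IQR = 82.20 + 124.95 = 207.15.
72.6 lies within [-84.40, 207.15].

no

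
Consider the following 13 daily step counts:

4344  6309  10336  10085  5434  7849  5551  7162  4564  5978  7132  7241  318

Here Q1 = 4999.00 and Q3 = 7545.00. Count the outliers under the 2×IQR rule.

0

IQR = 2546.00; fences at 4999.00 − 5092.00 = -93.00 and 7545.00 + 5092.00 = 12637.00.
Every value lies within the cutoffs.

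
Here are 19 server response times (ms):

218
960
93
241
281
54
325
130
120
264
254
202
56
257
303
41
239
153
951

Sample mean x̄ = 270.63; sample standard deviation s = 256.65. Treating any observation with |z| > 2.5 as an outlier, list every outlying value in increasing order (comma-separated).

951, 960

Cutoffs at x̄ ± 2.5s: 270.63 ± 2.5·256.65 = [-370.995, 912.255].
951: z = 2.65, |z| > 2.5 → outlier.
960: z = 2.69, |z| > 2.5 → outlier.
Every other value lies within [-370.995, 912.255].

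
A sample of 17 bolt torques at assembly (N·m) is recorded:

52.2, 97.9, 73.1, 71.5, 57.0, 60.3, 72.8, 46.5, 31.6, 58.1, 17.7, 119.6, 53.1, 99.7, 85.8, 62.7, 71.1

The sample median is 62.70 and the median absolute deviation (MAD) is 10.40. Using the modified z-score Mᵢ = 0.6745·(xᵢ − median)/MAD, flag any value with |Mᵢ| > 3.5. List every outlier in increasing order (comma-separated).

119.6

|Mᵢ| > 3.5 ⇔ |xᵢ − 62.70| > 3.5·10.40/0.6745 = 53.97.
So outliers lie outside [8.73, 116.67].
119.6: M = 3.69 → outlier.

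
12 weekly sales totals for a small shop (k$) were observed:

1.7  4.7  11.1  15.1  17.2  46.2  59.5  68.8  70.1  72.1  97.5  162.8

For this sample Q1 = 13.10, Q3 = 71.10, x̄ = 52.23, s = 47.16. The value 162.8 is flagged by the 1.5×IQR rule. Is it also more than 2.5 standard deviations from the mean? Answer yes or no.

z = (162.8 − 52.23) / 47.16 = 2.34.
|z| = 2.34 ≤ 2.5.

no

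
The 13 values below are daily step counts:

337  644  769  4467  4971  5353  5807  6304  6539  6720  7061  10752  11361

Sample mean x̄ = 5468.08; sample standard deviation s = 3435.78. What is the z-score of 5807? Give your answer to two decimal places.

z = (5807 − 5468.08) / 3435.78 = 0.10.

0.10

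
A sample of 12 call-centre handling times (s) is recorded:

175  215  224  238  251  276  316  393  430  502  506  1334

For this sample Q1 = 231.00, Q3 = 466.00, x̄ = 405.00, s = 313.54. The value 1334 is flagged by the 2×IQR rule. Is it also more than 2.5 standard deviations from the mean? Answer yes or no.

yes

z = (1334 − 405.00) / 313.54 = 2.96.
|z| = 2.96 > 2.5.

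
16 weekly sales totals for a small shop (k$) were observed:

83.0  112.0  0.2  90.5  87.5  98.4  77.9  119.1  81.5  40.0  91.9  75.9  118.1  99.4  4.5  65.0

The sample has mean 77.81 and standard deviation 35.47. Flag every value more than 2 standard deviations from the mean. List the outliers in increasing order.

Cutoffs at x̄ ± 2s: 77.81 ± 2·35.47 = [6.87, 148.75].
0.2: z = -2.19, |z| > 2 → outlier.
4.5: z = -2.07, |z| > 2 → outlier.
Every other value lies within [6.87, 148.75].

0.2, 4.5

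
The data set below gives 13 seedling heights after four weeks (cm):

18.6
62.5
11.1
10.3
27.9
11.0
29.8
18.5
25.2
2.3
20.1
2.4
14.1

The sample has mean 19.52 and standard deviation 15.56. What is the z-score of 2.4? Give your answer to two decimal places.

z = (2.4 − 19.52) / 15.56 = -1.10.

-1.10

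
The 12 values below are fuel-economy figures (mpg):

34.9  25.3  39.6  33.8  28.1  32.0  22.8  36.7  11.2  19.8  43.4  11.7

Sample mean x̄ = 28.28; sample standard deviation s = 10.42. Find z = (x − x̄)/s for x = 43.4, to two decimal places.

1.45

z = (43.4 − 28.28) / 10.42 = 1.45.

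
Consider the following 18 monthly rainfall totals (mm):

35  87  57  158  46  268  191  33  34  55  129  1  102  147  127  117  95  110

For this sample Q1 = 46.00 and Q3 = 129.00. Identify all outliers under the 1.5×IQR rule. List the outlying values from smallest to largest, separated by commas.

268

IQR = Q3 − Q1 = 129.00 − 46.00 = 83.00.
Lower fence = Q1 − 1.5·IQR = 46.00 − 124.50 = -78.50.
Upper fence = Q3 + 1.5·IQR = 129.00 + 124.50 = 253.50.
268 > 253.50 → outlier.
All remaining values lie within [-78.50, 253.50].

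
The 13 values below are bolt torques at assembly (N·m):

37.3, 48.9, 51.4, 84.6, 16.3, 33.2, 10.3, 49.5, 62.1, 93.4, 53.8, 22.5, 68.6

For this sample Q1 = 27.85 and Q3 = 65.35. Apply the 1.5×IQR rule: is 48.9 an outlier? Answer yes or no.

no

IQR = Q3 − Q1 = 65.35 − 27.85 = 37.50.
Lower fence = Q1 − 1.5·IQR = 27.85 − 56.25 = -28.40.
Upper fence = Q3 + 1.5·IQR = 65.35 + 56.25 = 121.60.
48.9 lies within [-28.40, 121.60].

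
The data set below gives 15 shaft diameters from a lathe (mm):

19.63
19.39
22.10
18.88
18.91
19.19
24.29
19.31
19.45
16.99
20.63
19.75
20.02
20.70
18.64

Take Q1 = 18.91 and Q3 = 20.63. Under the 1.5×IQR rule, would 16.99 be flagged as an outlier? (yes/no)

IQR = Q3 − Q1 = 20.63 − 18.91 = 1.72.
Lower fence = Q1 − 1.5·IQR = 18.91 − 2.58 = 16.33.
Upper fence = Q3 + 1.5·IQR = 20.63 + 2.58 = 23.21.
16.99 lies within [16.33, 23.21].

no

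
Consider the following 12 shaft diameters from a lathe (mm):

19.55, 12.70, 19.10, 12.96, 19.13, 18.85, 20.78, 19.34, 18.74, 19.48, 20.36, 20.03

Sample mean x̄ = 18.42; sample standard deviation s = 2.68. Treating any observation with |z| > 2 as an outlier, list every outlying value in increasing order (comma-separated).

12.70, 12.96

Cutoffs at x̄ ± 2s: 18.42 ± 2·2.68 = [13.06, 23.78].
12.70: z = -2.13, |z| > 2 → outlier.
12.96: z = -2.04, |z| > 2 → outlier.
Every other value lies within [13.06, 23.78].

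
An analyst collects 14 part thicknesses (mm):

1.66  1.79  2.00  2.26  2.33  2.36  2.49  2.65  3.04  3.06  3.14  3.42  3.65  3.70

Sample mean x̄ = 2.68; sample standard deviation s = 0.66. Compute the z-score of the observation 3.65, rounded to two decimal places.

z = (3.65 − 2.68) / 0.66 = 1.47.

1.47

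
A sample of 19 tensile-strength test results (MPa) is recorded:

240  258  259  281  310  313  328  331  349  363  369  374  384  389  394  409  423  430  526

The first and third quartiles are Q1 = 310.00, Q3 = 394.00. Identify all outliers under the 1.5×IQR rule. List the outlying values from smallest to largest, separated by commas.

526

IQR = Q3 − Q1 = 394.00 − 310.00 = 84.00.
Lower fence = Q1 − 1.5·IQR = 310.00 − 126.00 = 184.00.
Upper fence = Q3 + 1.5·IQR = 394.00 + 126.00 = 520.00.
526 > 520.00 → outlier.
All remaining values lie within [184.00, 520.00].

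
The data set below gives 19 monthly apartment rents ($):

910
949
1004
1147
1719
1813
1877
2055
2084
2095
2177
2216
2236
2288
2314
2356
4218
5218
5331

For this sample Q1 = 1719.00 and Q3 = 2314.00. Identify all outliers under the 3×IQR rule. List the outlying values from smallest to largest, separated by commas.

IQR = Q3 − Q1 = 2314.00 − 1719.00 = 595.00.
Lower fence = Q1 − 3·IQR = 1719.00 − 1785.00 = -66.00.
Upper fence = Q3 + 3·IQR = 2314.00 + 1785.00 = 4099.00.
4218 > 4099.00 → outlier.
5218 > 4099.00 → outlier.
5331 > 4099.00 → outlier.
All remaining values lie within [-66.00, 4099.00].

4218, 5218, 5331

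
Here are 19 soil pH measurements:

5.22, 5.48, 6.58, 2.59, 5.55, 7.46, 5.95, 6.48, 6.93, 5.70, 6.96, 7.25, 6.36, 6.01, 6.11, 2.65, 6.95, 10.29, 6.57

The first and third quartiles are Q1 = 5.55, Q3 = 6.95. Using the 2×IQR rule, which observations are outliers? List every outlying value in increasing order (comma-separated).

IQR = Q3 − Q1 = 6.95 − 5.55 = 1.40.
Lower fence = Q1 − 2·IQR = 5.55 − 2.80 = 2.75.
Upper fence = Q3 + 2·IQR = 6.95 + 2.80 = 9.75.
2.59 < 2.75 → outlier.
2.65 < 2.75 → outlier.
10.29 > 9.75 → outlier.
All remaining values lie within [2.75, 9.75].

2.59, 2.65, 10.29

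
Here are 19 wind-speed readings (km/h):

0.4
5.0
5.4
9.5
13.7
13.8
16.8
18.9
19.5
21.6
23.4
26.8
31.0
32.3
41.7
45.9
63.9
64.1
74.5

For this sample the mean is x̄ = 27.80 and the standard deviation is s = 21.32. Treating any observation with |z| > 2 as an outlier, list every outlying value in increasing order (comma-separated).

74.5

Cutoffs at x̄ ± 2s: 27.80 ± 2·21.32 = [-14.84, 70.44].
74.5: z = 2.19, |z| > 2 → outlier.
Every other value lies within [-14.84, 70.44].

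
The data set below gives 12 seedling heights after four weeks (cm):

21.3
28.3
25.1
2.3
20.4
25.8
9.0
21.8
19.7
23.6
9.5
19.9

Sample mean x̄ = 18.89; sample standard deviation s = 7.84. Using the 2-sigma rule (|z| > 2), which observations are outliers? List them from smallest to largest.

2.3

Cutoffs at x̄ ± 2s: 18.89 ± 2·7.84 = [3.21, 34.57].
2.3: z = -2.12, |z| > 2 → outlier.
Every other value lies within [3.21, 34.57].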